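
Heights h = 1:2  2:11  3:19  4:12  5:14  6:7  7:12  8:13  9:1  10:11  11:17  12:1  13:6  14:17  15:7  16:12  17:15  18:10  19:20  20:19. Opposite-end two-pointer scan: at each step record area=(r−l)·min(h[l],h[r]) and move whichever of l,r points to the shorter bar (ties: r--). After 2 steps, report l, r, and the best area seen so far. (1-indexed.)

l=3, r=20, best area=198

[1,20] min(2,19)*19=38 best=38 * → l++
[2,20] min(11,19)*18=198 best=198 * → l++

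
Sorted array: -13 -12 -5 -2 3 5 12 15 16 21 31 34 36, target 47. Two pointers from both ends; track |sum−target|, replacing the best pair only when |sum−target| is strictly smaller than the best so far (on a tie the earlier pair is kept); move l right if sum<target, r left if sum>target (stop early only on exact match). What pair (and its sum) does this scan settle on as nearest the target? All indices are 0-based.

[0,12] -13+36=23 d=24 * → l++
[1,12] -12+36=24 d=23 * → l++
[2,12] -5+36=31 d=16 * → l++
[3,12] -2+36=34 d=13 * → l++
[4,12] 3+36=39 d=8 * → l++
[5,12] 5+36=41 d=6 * → l++
[6,12] 12+36=48 d=1 * → r--
[6,11] 12+34=46 d=1 → l++
[7,11] 15+34=49 d=2 → r--
[7,10] 15+31=46 d=1 → l++
[8,10] 16+31=47 d=0 * → stop

pair (16, 31) with sum 47 (|Δ|=0)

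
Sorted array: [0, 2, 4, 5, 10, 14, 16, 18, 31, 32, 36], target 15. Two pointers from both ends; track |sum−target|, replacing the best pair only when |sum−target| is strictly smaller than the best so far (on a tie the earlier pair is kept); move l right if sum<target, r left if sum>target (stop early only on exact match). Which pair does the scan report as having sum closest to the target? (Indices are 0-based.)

[0,10] 0+36=36 d=21 * → r--
[0,9] 0+32=32 d=17 * → r--
[0,8] 0+31=31 d=16 * → r--
[0,7] 0+18=18 d=3 * → r--
[0,6] 0+16=16 d=1 * → r--
[0,5] 0+14=14 d=1 → l++
[1,5] 2+14=16 d=1 → r--
[1,4] 2+10=12 d=3 → l++
[2,4] 4+10=14 d=1 → l++
[3,4] 5+10=15 d=0 * → stop

pair (5, 10) with sum 15 (|Δ|=0)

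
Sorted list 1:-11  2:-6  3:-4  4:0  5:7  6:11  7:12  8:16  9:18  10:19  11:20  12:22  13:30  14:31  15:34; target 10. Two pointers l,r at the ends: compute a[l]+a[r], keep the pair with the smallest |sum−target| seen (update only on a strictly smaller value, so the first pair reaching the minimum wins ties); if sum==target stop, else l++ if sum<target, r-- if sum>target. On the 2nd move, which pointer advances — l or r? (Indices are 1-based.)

r

[1,15] -11+34=23 d=13 * → r--
[1,14] -11+31=20 d=10 * → r--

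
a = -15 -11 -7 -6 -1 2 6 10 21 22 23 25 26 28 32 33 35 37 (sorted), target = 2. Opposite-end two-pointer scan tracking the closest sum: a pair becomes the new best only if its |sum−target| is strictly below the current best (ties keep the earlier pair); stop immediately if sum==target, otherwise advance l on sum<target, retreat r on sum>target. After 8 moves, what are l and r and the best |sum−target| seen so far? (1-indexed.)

l=1, r=10, best |Δ|=6

l=1 r=18: -15+37=22 d=20 *, r--
l=1 r=17: -15+35=20 d=18 *, r--
l=1 r=16: -15+33=18 d=16 *, r--
l=1 r=15: -15+32=17 d=15 *, r--
l=1 r=14: -15+28=13 d=11 *, r--
l=1 r=13: -15+26=11 d=9 *, r--
l=1 r=12: -15+25=10 d=8 *, r--
l=1 r=11: -15+23=8 d=6 *, r--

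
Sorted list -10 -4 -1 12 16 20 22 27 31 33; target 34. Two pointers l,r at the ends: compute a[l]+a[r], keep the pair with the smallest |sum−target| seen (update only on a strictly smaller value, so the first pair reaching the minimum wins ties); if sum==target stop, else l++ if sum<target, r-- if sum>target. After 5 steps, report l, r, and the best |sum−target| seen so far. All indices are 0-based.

l=3, r=7, best |Δ|=2

l=0 r=9: -10+33=23 d=11 *, l++
l=1 r=9: -4+33=29 d=5 *, l++
l=2 r=9: -1+33=32 d=2 *, l++
l=3 r=9: 12+33=45 d=11, r--
l=3 r=8: 12+31=43 d=9, r--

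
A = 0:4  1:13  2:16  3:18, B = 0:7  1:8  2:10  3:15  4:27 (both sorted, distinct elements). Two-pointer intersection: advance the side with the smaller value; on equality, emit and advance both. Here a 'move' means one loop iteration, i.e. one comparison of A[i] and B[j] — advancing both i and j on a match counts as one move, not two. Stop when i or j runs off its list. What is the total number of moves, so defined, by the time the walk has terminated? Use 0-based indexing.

[i=0,j=0] 4<7 → i++
[i=1,j=0] 13>7 → j++
[i=1,j=1] 13>8 → j++
[i=1,j=2] 13>10 → j++
[i=1,j=3] 13<15 → i++
[i=2,j=3] 16>15 → j++
[i=2,j=4] 16<27 → i++
[i=3,j=4] 18<27 → i++

8 moves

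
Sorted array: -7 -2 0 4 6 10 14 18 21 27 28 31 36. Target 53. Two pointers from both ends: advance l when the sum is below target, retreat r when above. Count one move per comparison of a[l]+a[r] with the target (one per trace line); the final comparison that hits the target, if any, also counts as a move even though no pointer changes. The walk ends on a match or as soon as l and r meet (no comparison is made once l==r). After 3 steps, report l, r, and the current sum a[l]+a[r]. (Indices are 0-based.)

l=0 r=12: -7+36=29 <53, l++
l=1 r=12: -2+36=34 <53, l++
l=2 r=12: 0+36=36 <53, l++

l=3, r=12, sum=40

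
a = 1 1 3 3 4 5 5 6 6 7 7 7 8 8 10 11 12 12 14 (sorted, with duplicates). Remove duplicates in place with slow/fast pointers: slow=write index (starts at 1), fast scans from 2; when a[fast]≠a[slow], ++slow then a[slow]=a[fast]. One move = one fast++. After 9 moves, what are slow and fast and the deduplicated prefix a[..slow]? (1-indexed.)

slow=6, fast=11, prefix=[1, 3, 4, 5, 6, 7]

slow=1 fast=2: a[fast]=1=a[slow] dup, fast++
slow=1 fast=3: a[fast]=3≠a[slow]=1 write a[2]=3, slow++,fast++
slow=2 fast=4: a[fast]=3=a[slow] dup, fast++
slow=2 fast=5: a[fast]=4≠a[slow]=3 write a[3]=4, slow++,fast++
slow=3 fast=6: a[fast]=5≠a[slow]=4 write a[4]=5, slow++,fast++
slow=4 fast=7: a[fast]=5=a[slow] dup, fast++
slow=4 fast=8: a[fast]=6≠a[slow]=5 write a[5]=6, slow++,fast++
slow=5 fast=9: a[fast]=6=a[slow] dup, fast++
slow=5 fast=10: a[fast]=7≠a[slow]=6 write a[6]=7, slow++,fast++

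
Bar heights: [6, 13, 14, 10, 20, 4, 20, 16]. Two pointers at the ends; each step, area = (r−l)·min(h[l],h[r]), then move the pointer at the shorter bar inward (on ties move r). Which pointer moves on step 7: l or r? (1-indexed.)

r

l=1 r=8: min(6,16)*7=42 best=42 *, l++
l=2 r=8: min(13,16)*6=78 best=78 *, l++
l=3 r=8: min(14,16)*5=70 best=78, l++
l=4 r=8: min(10,16)*4=40 best=78, l++
l=5 r=8: min(20,16)*3=48 best=78, r--
l=5 r=7: min(20,20)*2=40 best=78, r--
l=5 r=6: min(20,4)*1=4 best=78, r--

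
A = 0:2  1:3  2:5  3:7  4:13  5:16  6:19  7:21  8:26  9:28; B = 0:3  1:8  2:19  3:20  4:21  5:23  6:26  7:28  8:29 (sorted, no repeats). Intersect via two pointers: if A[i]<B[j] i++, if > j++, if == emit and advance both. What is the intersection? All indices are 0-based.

intersection = [3, 19, 21, 26, 28]

i=0 j=0: 2<3, i++
i=1 j=0: 3==3 emit, i++,j++
i=2 j=1: 5<8, i++
i=3 j=1: 7<8, i++
i=4 j=1: 13>8, j++
i=4 j=2: 13<19, i++
i=5 j=2: 16<19, i++
i=6 j=2: 19==19 emit, i++,j++
i=7 j=3: 21>20, j++
i=7 j=4: 21==21 emit, i++,j++
i=8 j=5: 26>23, j++
i=8 j=6: 26==26 emit, i++,j++
i=9 j=7: 28==28 emit, i++,j++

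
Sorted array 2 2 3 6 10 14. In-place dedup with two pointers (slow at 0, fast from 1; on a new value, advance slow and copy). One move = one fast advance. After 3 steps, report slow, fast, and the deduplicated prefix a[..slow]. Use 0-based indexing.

slow=2, fast=4, prefix=[2, 3, 6]

(s=0,f=1) a[fast]=2=a[slow] dup → fast++
(s=0,f=2) a[fast]=3≠a[slow]=2 write a[1]=3 → slow++,fast++
(s=1,f=3) a[fast]=6≠a[slow]=3 write a[2]=6 → slow++,fast++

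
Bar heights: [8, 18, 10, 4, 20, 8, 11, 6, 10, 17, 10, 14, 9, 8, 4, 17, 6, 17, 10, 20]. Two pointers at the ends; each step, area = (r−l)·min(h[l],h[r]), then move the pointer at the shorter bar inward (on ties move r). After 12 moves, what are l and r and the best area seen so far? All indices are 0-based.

l=4, r=11, best area=324

[0,19] min(8,20)*19=152 best=152 * → l++
[1,19] min(18,20)*18=324 best=324 * → l++
[2,19] min(10,20)*17=170 best=324 → l++
[3,19] min(4,20)*16=64 best=324 → l++
[4,19] min(20,20)*15=300 best=324 → r--
[4,18] min(20,10)*14=140 best=324 → r--
[4,17] min(20,17)*13=221 best=324 → r--
[4,16] min(20,6)*12=72 best=324 → r--
[4,15] min(20,17)*11=187 best=324 → r--
[4,14] min(20,4)*10=40 best=324 → r--
[4,13] min(20,8)*9=72 best=324 → r--
[4,12] min(20,9)*8=72 best=324 → r--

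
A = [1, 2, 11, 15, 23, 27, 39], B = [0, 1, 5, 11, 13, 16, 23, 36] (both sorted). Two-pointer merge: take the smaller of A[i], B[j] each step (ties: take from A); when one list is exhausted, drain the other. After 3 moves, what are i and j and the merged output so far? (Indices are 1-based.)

[i=1,j=1] A[i]=1>B[j]=0 take 0 → j++
[i=1,j=2] A[i]=1<=B[j]=1 take 1 → i++
[i=2,j=2] A[i]=2>B[j]=1 take 1 → j++

i=2, j=3, merged so far=[0, 1, 1]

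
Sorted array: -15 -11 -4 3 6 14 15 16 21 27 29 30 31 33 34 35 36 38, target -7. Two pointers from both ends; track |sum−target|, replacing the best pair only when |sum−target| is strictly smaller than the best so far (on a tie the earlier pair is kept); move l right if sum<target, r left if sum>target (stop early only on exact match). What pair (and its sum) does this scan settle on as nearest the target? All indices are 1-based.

pair (-11, 3) with sum -8 (|Δ|=1)

[1,18] -15+38=23 d=30 * → r--
[1,17] -15+36=21 d=28 * → r--
[1,16] -15+35=20 d=27 * → r--
[1,15] -15+34=19 d=26 * → r--
[1,14] -15+33=18 d=25 * → r--
[1,13] -15+31=16 d=23 * → r--
[1,12] -15+30=15 d=22 * → r--
[1,11] -15+29=14 d=21 * → r--
[1,10] -15+27=12 d=19 * → r--
[1,9] -15+21=6 d=13 * → r--
[1,8] -15+16=1 d=8 * → r--
[1,7] -15+15=0 d=7 * → r--
[1,6] -15+14=-1 d=6 * → r--
[1,5] -15+6=-9 d=2 * → l++
[2,5] -11+6=-5 d=2 → r--
[2,4] -11+3=-8 d=1 * → l++
[3,4] -4+3=-1 d=6 → r--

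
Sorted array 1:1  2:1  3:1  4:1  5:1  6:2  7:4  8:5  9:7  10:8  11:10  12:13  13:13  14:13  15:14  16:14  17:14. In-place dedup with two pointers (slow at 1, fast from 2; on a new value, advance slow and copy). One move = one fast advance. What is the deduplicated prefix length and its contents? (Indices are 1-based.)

length 9; prefix = [1, 2, 4, 5, 7, 8, 10, 13, 14]

slow=1 fast=2: a[fast]=1=a[slow] dup, fast++
slow=1 fast=3: a[fast]=1=a[slow] dup, fast++
slow=1 fast=4: a[fast]=1=a[slow] dup, fast++
slow=1 fast=5: a[fast]=1=a[slow] dup, fast++
slow=1 fast=6: a[fast]=2≠a[slow]=1 write a[2]=2, slow++,fast++
slow=2 fast=7: a[fast]=4≠a[slow]=2 write a[3]=4, slow++,fast++
slow=3 fast=8: a[fast]=5≠a[slow]=4 write a[4]=5, slow++,fast++
slow=4 fast=9: a[fast]=7≠a[slow]=5 write a[5]=7, slow++,fast++
slow=5 fast=10: a[fast]=8≠a[slow]=7 write a[6]=8, slow++,fast++
slow=6 fast=11: a[fast]=10≠a[slow]=8 write a[7]=10, slow++,fast++
slow=7 fast=12: a[fast]=13≠a[slow]=10 write a[8]=13, slow++,fast++
slow=8 fast=13: a[fast]=13=a[slow] dup, fast++
slow=8 fast=14: a[fast]=13=a[slow] dup, fast++
slow=8 fast=15: a[fast]=14≠a[slow]=13 write a[9]=14, slow++,fast++
slow=9 fast=16: a[fast]=14=a[slow] dup, fast++
slow=9 fast=17: a[fast]=14=a[slow] dup, fast++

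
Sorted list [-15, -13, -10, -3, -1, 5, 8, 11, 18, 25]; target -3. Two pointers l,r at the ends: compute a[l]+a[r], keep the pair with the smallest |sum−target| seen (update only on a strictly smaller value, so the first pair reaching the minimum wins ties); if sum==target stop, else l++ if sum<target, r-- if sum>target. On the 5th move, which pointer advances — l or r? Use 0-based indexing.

[0,9] -15+25=10 d=13 * → r--
[0,8] -15+18=3 d=6 * → r--
[0,7] -15+11=-4 d=1 * → l++
[1,7] -13+11=-2 d=1 → r--
[1,6] -13+8=-5 d=2 → l++

l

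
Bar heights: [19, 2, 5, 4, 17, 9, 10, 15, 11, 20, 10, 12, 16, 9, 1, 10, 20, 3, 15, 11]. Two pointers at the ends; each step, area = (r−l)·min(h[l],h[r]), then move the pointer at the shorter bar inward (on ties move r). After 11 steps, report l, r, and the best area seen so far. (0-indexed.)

l=8, r=16, best area=304

l=0 r=19: min(19,11)*19=209 best=209 *, r--
l=0 r=18: min(19,15)*18=270 best=270 *, r--
l=0 r=17: min(19,3)*17=51 best=270, r--
l=0 r=16: min(19,20)*16=304 best=304 *, l++
l=1 r=16: min(2,20)*15=30 best=304, l++
l=2 r=16: min(5,20)*14=70 best=304, l++
l=3 r=16: min(4,20)*13=52 best=304, l++
l=4 r=16: min(17,20)*12=204 best=304, l++
l=5 r=16: min(9,20)*11=99 best=304, l++
l=6 r=16: min(10,20)*10=100 best=304, l++
l=7 r=16: min(15,20)*9=135 best=304, l++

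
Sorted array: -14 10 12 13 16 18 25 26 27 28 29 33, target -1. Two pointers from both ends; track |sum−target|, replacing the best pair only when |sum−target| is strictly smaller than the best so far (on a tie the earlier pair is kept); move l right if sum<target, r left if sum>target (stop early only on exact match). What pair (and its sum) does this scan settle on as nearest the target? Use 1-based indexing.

l=1 r=12: -14+33=19 d=20 *, r--
l=1 r=11: -14+29=15 d=16 *, r--
l=1 r=10: -14+28=14 d=15 *, r--
l=1 r=9: -14+27=13 d=14 *, r--
l=1 r=8: -14+26=12 d=13 *, r--
l=1 r=7: -14+25=11 d=12 *, r--
l=1 r=6: -14+18=4 d=5 *, r--
l=1 r=5: -14+16=2 d=3 *, r--
l=1 r=4: -14+13=-1 d=0 *, stop

pair (-14, 13) with sum -1 (|Δ|=0)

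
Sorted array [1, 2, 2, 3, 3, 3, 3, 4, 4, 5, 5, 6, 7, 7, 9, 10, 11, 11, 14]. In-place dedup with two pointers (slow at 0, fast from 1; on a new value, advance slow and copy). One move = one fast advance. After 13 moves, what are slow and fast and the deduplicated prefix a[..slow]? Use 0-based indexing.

(s=0,f=1) a[fast]=2≠a[slow]=1 write a[1]=2 → slow++,fast++
(s=1,f=2) a[fast]=2=a[slow] dup → fast++
(s=1,f=3) a[fast]=3≠a[slow]=2 write a[2]=3 → slow++,fast++
(s=2,f=4) a[fast]=3=a[slow] dup → fast++
(s=2,f=5) a[fast]=3=a[slow] dup → fast++
(s=2,f=6) a[fast]=3=a[slow] dup → fast++
(s=2,f=7) a[fast]=4≠a[slow]=3 write a[3]=4 → slow++,fast++
(s=3,f=8) a[fast]=4=a[slow] dup → fast++
(s=3,f=9) a[fast]=5≠a[slow]=4 write a[4]=5 → slow++,fast++
(s=4,f=10) a[fast]=5=a[slow] dup → fast++
(s=4,f=11) a[fast]=6≠a[slow]=5 write a[5]=6 → slow++,fast++
(s=5,f=12) a[fast]=7≠a[slow]=6 write a[6]=7 → slow++,fast++
(s=6,f=13) a[fast]=7=a[slow] dup → fast++

slow=6, fast=14, prefix=[1, 2, 3, 4, 5, 6, 7]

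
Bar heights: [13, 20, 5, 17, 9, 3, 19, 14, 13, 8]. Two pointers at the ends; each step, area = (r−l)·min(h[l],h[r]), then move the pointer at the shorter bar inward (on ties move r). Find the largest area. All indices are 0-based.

max area = 104

[0,9] min(13,8)*9=72 best=72 * → r--
[0,8] min(13,13)*8=104 best=104 * → r--
[0,7] min(13,14)*7=91 best=104 → l++
[1,7] min(20,14)*6=84 best=104 → r--
[1,6] min(20,19)*5=95 best=104 → r--
[1,5] min(20,3)*4=12 best=104 → r--
[1,4] min(20,9)*3=27 best=104 → r--
[1,3] min(20,17)*2=34 best=104 → r--
[1,2] min(20,5)*1=5 best=104 → r--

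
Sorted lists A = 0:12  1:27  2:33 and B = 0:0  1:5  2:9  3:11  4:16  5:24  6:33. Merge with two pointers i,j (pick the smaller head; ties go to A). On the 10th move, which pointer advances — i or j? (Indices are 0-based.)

j

[i=0,j=0] A[i]=12>B[j]=0 take 0 → j++
[i=0,j=1] A[i]=12>B[j]=5 take 5 → j++
[i=0,j=2] A[i]=12>B[j]=9 take 9 → j++
[i=0,j=3] A[i]=12>B[j]=11 take 11 → j++
[i=0,j=4] A[i]=12<=B[j]=16 take 12 → i++
[i=1,j=4] A[i]=27>B[j]=16 take 16 → j++
[i=1,j=5] A[i]=27>B[j]=24 take 24 → j++
[i=1,j=6] A[i]=27<=B[j]=33 take 27 → i++
[i=2,j=6] A[i]=33<=B[j]=33 take 33 → i++
[i=3,j=6] A done, take B[j]=33 → j++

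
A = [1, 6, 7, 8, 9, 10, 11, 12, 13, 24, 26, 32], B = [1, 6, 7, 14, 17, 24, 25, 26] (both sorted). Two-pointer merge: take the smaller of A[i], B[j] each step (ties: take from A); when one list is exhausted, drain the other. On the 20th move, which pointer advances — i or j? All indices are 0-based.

[i=0,j=0] A[i]=1<=B[j]=1 take 1 → i++
[i=1,j=0] A[i]=6>B[j]=1 take 1 → j++
[i=1,j=1] A[i]=6<=B[j]=6 take 6 → i++
[i=2,j=1] A[i]=7>B[j]=6 take 6 → j++
[i=2,j=2] A[i]=7<=B[j]=7 take 7 → i++
[i=3,j=2] A[i]=8>B[j]=7 take 7 → j++
[i=3,j=3] A[i]=8<=B[j]=14 take 8 → i++
[i=4,j=3] A[i]=9<=B[j]=14 take 9 → i++
[i=5,j=3] A[i]=10<=B[j]=14 take 10 → i++
[i=6,j=3] A[i]=11<=B[j]=14 take 11 → i++
[i=7,j=3] A[i]=12<=B[j]=14 take 12 → i++
[i=8,j=3] A[i]=13<=B[j]=14 take 13 → i++
[i=9,j=3] A[i]=24>B[j]=14 take 14 → j++
[i=9,j=4] A[i]=24>B[j]=17 take 17 → j++
[i=9,j=5] A[i]=24<=B[j]=24 take 24 → i++
[i=10,j=5] A[i]=26>B[j]=24 take 24 → j++
[i=10,j=6] A[i]=26>B[j]=25 take 25 → j++
[i=10,j=7] A[i]=26<=B[j]=26 take 26 → i++
[i=11,j=7] A[i]=32>B[j]=26 take 26 → j++
[i=11,j=8] B done, take A[i]=32 → i++

i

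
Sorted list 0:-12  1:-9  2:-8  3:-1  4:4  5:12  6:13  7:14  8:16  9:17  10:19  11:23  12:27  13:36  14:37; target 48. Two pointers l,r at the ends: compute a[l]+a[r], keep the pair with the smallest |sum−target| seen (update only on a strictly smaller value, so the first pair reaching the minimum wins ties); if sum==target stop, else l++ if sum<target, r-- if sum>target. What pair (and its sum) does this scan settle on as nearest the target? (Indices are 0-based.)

pair (12, 36) with sum 48 (|Δ|=0)

[0,14] -12+37=25 d=23 * → l++
[1,14] -9+37=28 d=20 * → l++
[2,14] -8+37=29 d=19 * → l++
[3,14] -1+37=36 d=12 * → l++
[4,14] 4+37=41 d=7 * → l++
[5,14] 12+37=49 d=1 * → r--
[5,13] 12+36=48 d=0 * → stop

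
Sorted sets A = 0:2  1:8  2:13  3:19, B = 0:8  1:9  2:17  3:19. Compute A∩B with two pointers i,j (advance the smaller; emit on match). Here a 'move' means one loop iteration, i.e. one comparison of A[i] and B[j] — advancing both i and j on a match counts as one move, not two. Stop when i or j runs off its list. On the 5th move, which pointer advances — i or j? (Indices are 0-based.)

[i=0,j=0] 2<8 → i++
[i=1,j=0] 8==8 emit → i++,j++
[i=2,j=1] 13>9 → j++
[i=2,j=2] 13<17 → i++
[i=3,j=2] 19>17 → j++

j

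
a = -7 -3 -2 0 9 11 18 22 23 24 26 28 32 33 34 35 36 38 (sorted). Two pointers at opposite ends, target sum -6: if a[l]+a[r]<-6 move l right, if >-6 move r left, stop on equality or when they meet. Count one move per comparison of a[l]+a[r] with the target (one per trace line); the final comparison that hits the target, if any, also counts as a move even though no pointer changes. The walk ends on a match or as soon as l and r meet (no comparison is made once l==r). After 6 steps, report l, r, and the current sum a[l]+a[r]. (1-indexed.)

l=1, r=12, sum=21

[1,18] -7+38=31 >-6 → r--
[1,17] -7+36=29 >-6 → r--
[1,16] -7+35=28 >-6 → r--
[1,15] -7+34=27 >-6 → r--
[1,14] -7+33=26 >-6 → r--
[1,13] -7+32=25 >-6 → r--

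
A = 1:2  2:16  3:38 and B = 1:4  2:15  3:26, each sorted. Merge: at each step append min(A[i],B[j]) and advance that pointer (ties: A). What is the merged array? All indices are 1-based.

[2, 4, 15, 16, 26, 38]

[i=1,j=1] A[i]=2<=B[j]=4 take 2 → i++
[i=2,j=1] A[i]=16>B[j]=4 take 4 → j++
[i=2,j=2] A[i]=16>B[j]=15 take 15 → j++
[i=2,j=3] A[i]=16<=B[j]=26 take 16 → i++
[i=3,j=3] A[i]=38>B[j]=26 take 26 → j++
[i=3,j=4] B done, take A[i]=38 → i++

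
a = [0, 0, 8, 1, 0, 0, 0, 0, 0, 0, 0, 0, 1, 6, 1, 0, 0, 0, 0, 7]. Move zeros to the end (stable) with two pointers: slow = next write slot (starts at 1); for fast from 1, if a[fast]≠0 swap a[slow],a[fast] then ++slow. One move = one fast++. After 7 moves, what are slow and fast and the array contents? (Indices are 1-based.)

slow=3, fast=8, a=[8, 1, 0, 0, 0, 0, 0, 0, 0, 0, 0, 0, 1, 6, 1, 0, 0, 0, 0, 7]

(s=1,f=1) a[fast]=0 → fast++
(s=1,f=2) a[fast]=0 → fast++
(s=1,f=3) a[fast]=8≠0 swap→a[1]=8 → slow++,fast++
(s=2,f=4) a[fast]=1≠0 swap→a[2]=1 → slow++,fast++
(s=3,f=5) a[fast]=0 → fast++
(s=3,f=6) a[fast]=0 → fast++
(s=3,f=7) a[fast]=0 → fast++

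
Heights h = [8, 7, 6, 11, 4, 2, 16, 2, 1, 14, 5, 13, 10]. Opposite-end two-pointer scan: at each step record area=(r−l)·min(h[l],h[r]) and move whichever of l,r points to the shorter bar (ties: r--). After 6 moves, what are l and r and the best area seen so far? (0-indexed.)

[0,12] min(8,10)*12=96 best=96 * → l++
[1,12] min(7,10)*11=77 best=96 → l++
[2,12] min(6,10)*10=60 best=96 → l++
[3,12] min(11,10)*9=90 best=96 → r--
[3,11] min(11,13)*8=88 best=96 → l++
[4,11] min(4,13)*7=28 best=96 → l++

l=5, r=11, best area=96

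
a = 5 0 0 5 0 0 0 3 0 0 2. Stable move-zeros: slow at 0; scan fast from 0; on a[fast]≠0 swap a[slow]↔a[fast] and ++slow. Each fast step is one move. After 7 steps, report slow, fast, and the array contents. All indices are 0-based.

slow=0 fast=0: a[fast]=5≠0 swap→a[0]=5, slow++,fast++
slow=1 fast=1: a[fast]=0, fast++
slow=1 fast=2: a[fast]=0, fast++
slow=1 fast=3: a[fast]=5≠0 swap→a[1]=5, slow++,fast++
slow=2 fast=4: a[fast]=0, fast++
slow=2 fast=5: a[fast]=0, fast++
slow=2 fast=6: a[fast]=0, fast++

slow=2, fast=7, a=[5, 5, 0, 0, 0, 0, 0, 3, 0, 0, 2]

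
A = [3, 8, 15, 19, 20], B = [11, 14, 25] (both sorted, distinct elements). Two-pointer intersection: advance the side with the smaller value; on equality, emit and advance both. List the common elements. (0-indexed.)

[i=0,j=0] 3<11 → i++
[i=1,j=0] 8<11 → i++
[i=2,j=0] 15>11 → j++
[i=2,j=1] 15>14 → j++
[i=2,j=2] 15<25 → i++
[i=3,j=2] 19<25 → i++
[i=4,j=2] 20<25 → i++

intersection = []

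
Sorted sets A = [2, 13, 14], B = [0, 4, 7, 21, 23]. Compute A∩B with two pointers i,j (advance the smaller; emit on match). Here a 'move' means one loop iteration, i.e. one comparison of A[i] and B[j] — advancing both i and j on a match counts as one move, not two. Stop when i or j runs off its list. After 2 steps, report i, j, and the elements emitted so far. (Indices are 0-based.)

i=0 j=0: 2>0, j++
i=0 j=1: 2<4, i++

i=1, j=1, emitted=[]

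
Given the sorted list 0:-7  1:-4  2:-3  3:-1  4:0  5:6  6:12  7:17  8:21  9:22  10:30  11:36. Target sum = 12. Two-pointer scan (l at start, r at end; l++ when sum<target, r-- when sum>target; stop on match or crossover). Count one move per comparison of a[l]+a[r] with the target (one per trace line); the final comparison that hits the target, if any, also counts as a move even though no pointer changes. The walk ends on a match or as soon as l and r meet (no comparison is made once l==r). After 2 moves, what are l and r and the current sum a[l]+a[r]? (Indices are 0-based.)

[0,11] -7+36=29 >12 → r--
[0,10] -7+30=23 >12 → r--

l=0, r=9, sum=15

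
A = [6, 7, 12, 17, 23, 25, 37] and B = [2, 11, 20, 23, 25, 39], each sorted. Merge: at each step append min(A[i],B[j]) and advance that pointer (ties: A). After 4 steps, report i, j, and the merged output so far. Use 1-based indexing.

i=3, j=3, merged so far=[2, 6, 7, 11]

i=1 j=1: A[i]=6>B[j]=2 take 2, j++
i=1 j=2: A[i]=6<=B[j]=11 take 6, i++
i=2 j=2: A[i]=7<=B[j]=11 take 7, i++
i=3 j=2: A[i]=12>B[j]=11 take 11, j++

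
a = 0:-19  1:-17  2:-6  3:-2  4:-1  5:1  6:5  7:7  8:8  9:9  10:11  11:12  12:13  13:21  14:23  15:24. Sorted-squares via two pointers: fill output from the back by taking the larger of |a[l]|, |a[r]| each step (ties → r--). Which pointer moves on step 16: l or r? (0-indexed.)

r

l=0 r=15: |-19|<=|24| out[15]=576, r--
l=0 r=14: |-19|<=|23| out[14]=529, r--
l=0 r=13: |-19|<=|21| out[13]=441, r--
l=0 r=12: |-19|>|13| out[12]=361, l++
l=1 r=12: |-17|>|13| out[11]=289, l++
l=2 r=12: |-6|<=|13| out[10]=169, r--
l=2 r=11: |-6|<=|12| out[9]=144, r--
l=2 r=10: |-6|<=|11| out[8]=121, r--
l=2 r=9: |-6|<=|9| out[7]=81, r--
l=2 r=8: |-6|<=|8| out[6]=64, r--
l=2 r=7: |-6|<=|7| out[5]=49, r--
l=2 r=6: |-6|>|5| out[4]=36, l++
l=3 r=6: |-2|<=|5| out[3]=25, r--
l=3 r=5: |-2|>|1| out[2]=4, l++
l=4 r=5: |-1|<=|1| out[1]=1, r--
l=4 r=4: |-1|<=|-1| out[0]=1, r--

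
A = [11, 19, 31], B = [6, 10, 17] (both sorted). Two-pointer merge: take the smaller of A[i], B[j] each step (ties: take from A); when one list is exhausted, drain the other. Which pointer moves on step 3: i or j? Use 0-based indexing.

[i=0,j=0] A[i]=11>B[j]=6 take 6 → j++
[i=0,j=1] A[i]=11>B[j]=10 take 10 → j++
[i=0,j=2] A[i]=11<=B[j]=17 take 11 → i++

i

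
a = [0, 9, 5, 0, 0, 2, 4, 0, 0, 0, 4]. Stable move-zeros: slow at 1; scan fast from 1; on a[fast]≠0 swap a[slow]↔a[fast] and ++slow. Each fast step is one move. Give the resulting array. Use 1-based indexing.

[9, 5, 2, 4, 4, 0, 0, 0, 0, 0, 0]

slow=1 fast=1: a[fast]=0, fast++
slow=1 fast=2: a[fast]=9≠0 swap→a[1]=9, slow++,fast++
slow=2 fast=3: a[fast]=5≠0 swap→a[2]=5, slow++,fast++
slow=3 fast=4: a[fast]=0, fast++
slow=3 fast=5: a[fast]=0, fast++
slow=3 fast=6: a[fast]=2≠0 swap→a[3]=2, slow++,fast++
slow=4 fast=7: a[fast]=4≠0 swap→a[4]=4, slow++,fast++
slow=5 fast=8: a[fast]=0, fast++
slow=5 fast=9: a[fast]=0, fast++
slow=5 fast=10: a[fast]=0, fast++
slow=5 fast=11: a[fast]=4≠0 swap→a[5]=4, slow++,fast++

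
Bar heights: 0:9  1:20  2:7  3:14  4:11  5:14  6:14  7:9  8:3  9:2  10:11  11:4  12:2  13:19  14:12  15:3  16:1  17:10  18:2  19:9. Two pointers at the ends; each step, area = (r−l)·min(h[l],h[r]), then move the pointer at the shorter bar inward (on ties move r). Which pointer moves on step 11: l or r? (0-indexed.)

r

l=0 r=19: min(9,9)*19=171 best=171 *, r--
l=0 r=18: min(9,2)*18=36 best=171, r--
l=0 r=17: min(9,10)*17=153 best=171, l++
l=1 r=17: min(20,10)*16=160 best=171, r--
l=1 r=16: min(20,1)*15=15 best=171, r--
l=1 r=15: min(20,3)*14=42 best=171, r--
l=1 r=14: min(20,12)*13=156 best=171, r--
l=1 r=13: min(20,19)*12=228 best=228 *, r--
l=1 r=12: min(20,2)*11=22 best=228, r--
l=1 r=11: min(20,4)*10=40 best=228, r--
l=1 r=10: min(20,11)*9=99 best=228, r--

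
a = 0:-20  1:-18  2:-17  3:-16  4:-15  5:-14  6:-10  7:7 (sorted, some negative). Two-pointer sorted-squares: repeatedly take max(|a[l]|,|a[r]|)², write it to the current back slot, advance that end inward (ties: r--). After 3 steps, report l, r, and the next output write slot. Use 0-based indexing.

l=0 r=7: |-20|>|7| out[7]=400, l++
l=1 r=7: |-18|>|7| out[6]=324, l++
l=2 r=7: |-17|>|7| out[5]=289, l++

l=3, r=7, next write slot=4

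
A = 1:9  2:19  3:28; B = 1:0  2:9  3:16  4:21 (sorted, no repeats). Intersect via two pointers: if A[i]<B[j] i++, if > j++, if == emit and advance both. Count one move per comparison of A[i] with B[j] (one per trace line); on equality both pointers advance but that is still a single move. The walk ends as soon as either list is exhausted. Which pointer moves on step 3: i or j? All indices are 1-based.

j

i=1 j=1: 9>0, j++
i=1 j=2: 9==9 emit, i++,j++
i=2 j=3: 19>16, j++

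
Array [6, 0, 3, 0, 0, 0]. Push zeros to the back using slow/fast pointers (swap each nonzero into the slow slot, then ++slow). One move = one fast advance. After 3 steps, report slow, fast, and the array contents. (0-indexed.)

slow=0 fast=0: a[fast]=6≠0 swap→a[0]=6, slow++,fast++
slow=1 fast=1: a[fast]=0, fast++
slow=1 fast=2: a[fast]=3≠0 swap→a[1]=3, slow++,fast++

slow=2, fast=3, a=[6, 3, 0, 0, 0, 0]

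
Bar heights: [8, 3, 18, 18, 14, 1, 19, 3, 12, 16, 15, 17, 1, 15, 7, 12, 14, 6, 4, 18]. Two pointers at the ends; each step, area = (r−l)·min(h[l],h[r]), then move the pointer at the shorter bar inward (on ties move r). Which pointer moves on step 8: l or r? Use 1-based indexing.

[1,20] min(8,18)*19=152 best=152 * → l++
[2,20] min(3,18)*18=54 best=152 → l++
[3,20] min(18,18)*17=306 best=306 * → r--
[3,19] min(18,4)*16=64 best=306 → r--
[3,18] min(18,6)*15=90 best=306 → r--
[3,17] min(18,14)*14=196 best=306 → r--
[3,16] min(18,12)*13=156 best=306 → r--
[3,15] min(18,7)*12=84 best=306 → r--

r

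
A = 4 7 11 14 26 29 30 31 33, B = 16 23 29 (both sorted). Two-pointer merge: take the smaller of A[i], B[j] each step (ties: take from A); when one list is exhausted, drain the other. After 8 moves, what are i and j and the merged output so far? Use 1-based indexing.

i=7, j=3, merged so far=[4, 7, 11, 14, 16, 23, 26, 29]

[i=1,j=1] A[i]=4<=B[j]=16 take 4 → i++
[i=2,j=1] A[i]=7<=B[j]=16 take 7 → i++
[i=3,j=1] A[i]=11<=B[j]=16 take 11 → i++
[i=4,j=1] A[i]=14<=B[j]=16 take 14 → i++
[i=5,j=1] A[i]=26>B[j]=16 take 16 → j++
[i=5,j=2] A[i]=26>B[j]=23 take 23 → j++
[i=5,j=3] A[i]=26<=B[j]=29 take 26 → i++
[i=6,j=3] A[i]=29<=B[j]=29 take 29 → i++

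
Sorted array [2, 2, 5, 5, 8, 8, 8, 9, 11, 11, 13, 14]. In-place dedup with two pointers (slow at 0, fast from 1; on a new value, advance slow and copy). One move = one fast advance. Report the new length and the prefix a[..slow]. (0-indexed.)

length 7; prefix = [2, 5, 8, 9, 11, 13, 14]

slow=0 fast=1: a[fast]=2=a[slow] dup, fast++
slow=0 fast=2: a[fast]=5≠a[slow]=2 write a[1]=5, slow++,fast++
slow=1 fast=3: a[fast]=5=a[slow] dup, fast++
slow=1 fast=4: a[fast]=8≠a[slow]=5 write a[2]=8, slow++,fast++
slow=2 fast=5: a[fast]=8=a[slow] dup, fast++
slow=2 fast=6: a[fast]=8=a[slow] dup, fast++
slow=2 fast=7: a[fast]=9≠a[slow]=8 write a[3]=9, slow++,fast++
slow=3 fast=8: a[fast]=11≠a[slow]=9 write a[4]=11, slow++,fast++
slow=4 fast=9: a[fast]=11=a[slow] dup, fast++
slow=4 fast=10: a[fast]=13≠a[slow]=11 write a[5]=13, slow++,fast++
slow=5 fast=11: a[fast]=14≠a[slow]=13 write a[6]=14, slow++,fast++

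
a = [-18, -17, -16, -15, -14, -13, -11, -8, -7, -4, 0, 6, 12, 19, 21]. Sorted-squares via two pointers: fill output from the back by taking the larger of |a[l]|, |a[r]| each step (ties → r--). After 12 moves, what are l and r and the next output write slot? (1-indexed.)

[1,15] |-18|<=|21| out[15]=441 → r--
[1,14] |-18|<=|19| out[14]=361 → r--
[1,13] |-18|>|12| out[13]=324 → l++
[2,13] |-17|>|12| out[12]=289 → l++
[3,13] |-16|>|12| out[11]=256 → l++
[4,13] |-15|>|12| out[10]=225 → l++
[5,13] |-14|>|12| out[9]=196 → l++
[6,13] |-13|>|12| out[8]=169 → l++
[7,13] |-11|<=|12| out[7]=144 → r--
[7,12] |-11|>|6| out[6]=121 → l++
[8,12] |-8|>|6| out[5]=64 → l++
[9,12] |-7|>|6| out[4]=49 → l++

l=10, r=12, next write slot=3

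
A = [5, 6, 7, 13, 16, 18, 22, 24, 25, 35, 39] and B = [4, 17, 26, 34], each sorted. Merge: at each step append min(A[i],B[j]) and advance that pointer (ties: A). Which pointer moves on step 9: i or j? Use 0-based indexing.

[i=0,j=0] A[i]=5>B[j]=4 take 4 → j++
[i=0,j=1] A[i]=5<=B[j]=17 take 5 → i++
[i=1,j=1] A[i]=6<=B[j]=17 take 6 → i++
[i=2,j=1] A[i]=7<=B[j]=17 take 7 → i++
[i=3,j=1] A[i]=13<=B[j]=17 take 13 → i++
[i=4,j=1] A[i]=16<=B[j]=17 take 16 → i++
[i=5,j=1] A[i]=18>B[j]=17 take 17 → j++
[i=5,j=2] A[i]=18<=B[j]=26 take 18 → i++
[i=6,j=2] A[i]=22<=B[j]=26 take 22 → i++

i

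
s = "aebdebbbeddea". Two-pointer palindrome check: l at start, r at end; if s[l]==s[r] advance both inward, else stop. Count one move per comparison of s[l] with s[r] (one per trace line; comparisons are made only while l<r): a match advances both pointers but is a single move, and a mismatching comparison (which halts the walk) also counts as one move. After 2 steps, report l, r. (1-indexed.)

[1,13] 'a'=='a' → l++,r--
[2,12] 'e'=='e' → l++,r--

l=3, r=11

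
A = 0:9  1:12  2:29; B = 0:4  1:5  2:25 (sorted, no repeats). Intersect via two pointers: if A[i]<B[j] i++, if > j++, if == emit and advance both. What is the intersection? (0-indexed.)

intersection = []

i=0 j=0: 9>4, j++
i=0 j=1: 9>5, j++
i=0 j=2: 9<25, i++
i=1 j=2: 12<25, i++
i=2 j=2: 29>25, j++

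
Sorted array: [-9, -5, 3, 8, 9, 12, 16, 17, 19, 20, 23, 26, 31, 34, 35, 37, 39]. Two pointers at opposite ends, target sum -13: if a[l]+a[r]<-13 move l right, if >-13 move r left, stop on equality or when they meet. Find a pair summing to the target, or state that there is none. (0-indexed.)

[0,16] -9+39=30 >-13 → r--
[0,15] -9+37=28 >-13 → r--
[0,14] -9+35=26 >-13 → r--
[0,13] -9+34=25 >-13 → r--
[0,12] -9+31=22 >-13 → r--
[0,11] -9+26=17 >-13 → r--
[0,10] -9+23=14 >-13 → r--
[0,9] -9+20=11 >-13 → r--
[0,8] -9+19=10 >-13 → r--
[0,7] -9+17=8 >-13 → r--
[0,6] -9+16=7 >-13 → r--
[0,5] -9+12=3 >-13 → r--
[0,4] -9+9=0 >-13 → r--
[0,3] -9+8=-1 >-13 → r--
[0,2] -9+3=-6 >-13 → r--
[0,1] -9+-5=-14 <-13 → l++

no pair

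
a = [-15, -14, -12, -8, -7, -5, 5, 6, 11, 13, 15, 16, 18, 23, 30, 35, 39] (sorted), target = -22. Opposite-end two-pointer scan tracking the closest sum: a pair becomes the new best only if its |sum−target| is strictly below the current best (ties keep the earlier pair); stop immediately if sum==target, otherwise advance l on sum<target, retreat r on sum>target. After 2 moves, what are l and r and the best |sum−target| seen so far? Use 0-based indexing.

[0,16] -15+39=24 d=46 * → r--
[0,15] -15+35=20 d=42 * → r--

l=0, r=14, best |Δ|=42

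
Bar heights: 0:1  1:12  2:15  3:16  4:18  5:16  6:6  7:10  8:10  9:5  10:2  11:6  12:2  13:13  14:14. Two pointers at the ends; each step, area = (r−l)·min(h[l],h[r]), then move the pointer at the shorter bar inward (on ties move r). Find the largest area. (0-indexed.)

max area = 168

[0,14] min(1,14)*14=14 best=14 * → l++
[1,14] min(12,14)*13=156 best=156 * → l++
[2,14] min(15,14)*12=168 best=168 * → r--
[2,13] min(15,13)*11=143 best=168 → r--
[2,12] min(15,2)*10=20 best=168 → r--
[2,11] min(15,6)*9=54 best=168 → r--
[2,10] min(15,2)*8=16 best=168 → r--
[2,9] min(15,5)*7=35 best=168 → r--
[2,8] min(15,10)*6=60 best=168 → r--
[2,7] min(15,10)*5=50 best=168 → r--
[2,6] min(15,6)*4=24 best=168 → r--
[2,5] min(15,16)*3=45 best=168 → l++
[3,5] min(16,16)*2=32 best=168 → r--
[3,4] min(16,18)*1=16 best=168 → l++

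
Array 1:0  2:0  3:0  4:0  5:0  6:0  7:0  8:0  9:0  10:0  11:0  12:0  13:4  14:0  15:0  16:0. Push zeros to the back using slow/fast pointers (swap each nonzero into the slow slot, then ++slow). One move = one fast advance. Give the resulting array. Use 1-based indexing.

slow=1 fast=1: a[fast]=0, fast++
slow=1 fast=2: a[fast]=0, fast++
slow=1 fast=3: a[fast]=0, fast++
slow=1 fast=4: a[fast]=0, fast++
slow=1 fast=5: a[fast]=0, fast++
slow=1 fast=6: a[fast]=0, fast++
slow=1 fast=7: a[fast]=0, fast++
slow=1 fast=8: a[fast]=0, fast++
slow=1 fast=9: a[fast]=0, fast++
slow=1 fast=10: a[fast]=0, fast++
slow=1 fast=11: a[fast]=0, fast++
slow=1 fast=12: a[fast]=0, fast++
slow=1 fast=13: a[fast]=4≠0 swap→a[1]=4, slow++,fast++
slow=2 fast=14: a[fast]=0, fast++
slow=2 fast=15: a[fast]=0, fast++
slow=2 fast=16: a[fast]=0, fast++

[4, 0, 0, 0, 0, 0, 0, 0, 0, 0, 0, 0, 0, 0, 0, 0]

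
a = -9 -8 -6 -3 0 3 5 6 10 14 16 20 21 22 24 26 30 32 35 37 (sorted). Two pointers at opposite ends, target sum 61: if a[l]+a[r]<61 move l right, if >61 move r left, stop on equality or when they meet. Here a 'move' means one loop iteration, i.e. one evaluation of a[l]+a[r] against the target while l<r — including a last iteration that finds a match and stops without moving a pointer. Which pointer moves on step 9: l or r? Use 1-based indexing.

l

l=1 r=20: -9+37=28 <61, l++
l=2 r=20: -8+37=29 <61, l++
l=3 r=20: -6+37=31 <61, l++
l=4 r=20: -3+37=34 <61, l++
l=5 r=20: 0+37=37 <61, l++
l=6 r=20: 3+37=40 <61, l++
l=7 r=20: 5+37=42 <61, l++
l=8 r=20: 6+37=43 <61, l++
l=9 r=20: 10+37=47 <61, l++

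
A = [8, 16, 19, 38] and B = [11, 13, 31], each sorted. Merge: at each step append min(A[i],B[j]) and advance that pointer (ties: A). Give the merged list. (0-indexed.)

i=0 j=0: A[i]=8<=B[j]=11 take 8, i++
i=1 j=0: A[i]=16>B[j]=11 take 11, j++
i=1 j=1: A[i]=16>B[j]=13 take 13, j++
i=1 j=2: A[i]=16<=B[j]=31 take 16, i++
i=2 j=2: A[i]=19<=B[j]=31 take 19, i++
i=3 j=2: A[i]=38>B[j]=31 take 31, j++
i=3 j=3: B done, take A[i]=38, i++

[8, 11, 13, 16, 19, 31, 38]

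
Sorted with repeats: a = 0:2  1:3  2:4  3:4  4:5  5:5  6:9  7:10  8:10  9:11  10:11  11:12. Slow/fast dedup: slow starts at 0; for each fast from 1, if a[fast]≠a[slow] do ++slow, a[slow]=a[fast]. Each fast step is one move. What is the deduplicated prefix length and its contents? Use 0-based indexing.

length 8; prefix = [2, 3, 4, 5, 9, 10, 11, 12]

slow=0 fast=1: a[fast]=3≠a[slow]=2 write a[1]=3, slow++,fast++
slow=1 fast=2: a[fast]=4≠a[slow]=3 write a[2]=4, slow++,fast++
slow=2 fast=3: a[fast]=4=a[slow] dup, fast++
slow=2 fast=4: a[fast]=5≠a[slow]=4 write a[3]=5, slow++,fast++
slow=3 fast=5: a[fast]=5=a[slow] dup, fast++
slow=3 fast=6: a[fast]=9≠a[slow]=5 write a[4]=9, slow++,fast++
slow=4 fast=7: a[fast]=10≠a[slow]=9 write a[5]=10, slow++,fast++
slow=5 fast=8: a[fast]=10=a[slow] dup, fast++
slow=5 fast=9: a[fast]=11≠a[slow]=10 write a[6]=11, slow++,fast++
slow=6 fast=10: a[fast]=11=a[slow] dup, fast++
slow=6 fast=11: a[fast]=12≠a[slow]=11 write a[7]=12, slow++,fast++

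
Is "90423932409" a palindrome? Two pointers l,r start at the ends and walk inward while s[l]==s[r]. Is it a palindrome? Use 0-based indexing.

[0,10] '9'=='9' → l++,r--
[1,9] '0'=='0' → l++,r--
[2,8] '4'=='4' → l++,r--
[3,7] '2'=='2' → l++,r--
[4,6] '3'=='3' → l++,r--

palindrome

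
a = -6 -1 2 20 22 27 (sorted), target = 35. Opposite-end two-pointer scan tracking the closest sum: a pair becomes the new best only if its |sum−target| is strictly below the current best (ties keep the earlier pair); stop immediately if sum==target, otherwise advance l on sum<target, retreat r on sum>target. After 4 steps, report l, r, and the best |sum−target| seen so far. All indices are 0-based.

[0,5] -6+27=21 d=14 * → l++
[1,5] -1+27=26 d=9 * → l++
[2,5] 2+27=29 d=6 * → l++
[3,5] 20+27=47 d=12 → r--

l=3, r=4, best |Δ|=6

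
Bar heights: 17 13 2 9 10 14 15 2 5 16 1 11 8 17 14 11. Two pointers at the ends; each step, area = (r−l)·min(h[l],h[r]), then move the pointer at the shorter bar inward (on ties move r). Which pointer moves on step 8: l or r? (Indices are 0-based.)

r

[0,15] min(17,11)*15=165 best=165 * → r--
[0,14] min(17,14)*14=196 best=196 * → r--
[0,13] min(17,17)*13=221 best=221 * → r--
[0,12] min(17,8)*12=96 best=221 → r--
[0,11] min(17,11)*11=121 best=221 → r--
[0,10] min(17,1)*10=10 best=221 → r--
[0,9] min(17,16)*9=144 best=221 → r--
[0,8] min(17,5)*8=40 best=221 → r--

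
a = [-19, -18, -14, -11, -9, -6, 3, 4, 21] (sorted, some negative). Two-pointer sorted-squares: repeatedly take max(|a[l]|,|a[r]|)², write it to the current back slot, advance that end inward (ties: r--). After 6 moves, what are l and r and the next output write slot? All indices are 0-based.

l=5, r=7, next write slot=2

[0,8] |-19|<=|21| out[8]=441 → r--
[0,7] |-19|>|4| out[7]=361 → l++
[1,7] |-18|>|4| out[6]=324 → l++
[2,7] |-14|>|4| out[5]=196 → l++
[3,7] |-11|>|4| out[4]=121 → l++
[4,7] |-9|>|4| out[3]=81 → l++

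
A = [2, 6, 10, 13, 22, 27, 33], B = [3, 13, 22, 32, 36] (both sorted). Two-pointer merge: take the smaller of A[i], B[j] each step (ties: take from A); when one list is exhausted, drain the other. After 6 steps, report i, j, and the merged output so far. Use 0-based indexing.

[i=0,j=0] A[i]=2<=B[j]=3 take 2 → i++
[i=1,j=0] A[i]=6>B[j]=3 take 3 → j++
[i=1,j=1] A[i]=6<=B[j]=13 take 6 → i++
[i=2,j=1] A[i]=10<=B[j]=13 take 10 → i++
[i=3,j=1] A[i]=13<=B[j]=13 take 13 → i++
[i=4,j=1] A[i]=22>B[j]=13 take 13 → j++

i=4, j=2, merged so far=[2, 3, 6, 10, 13, 13]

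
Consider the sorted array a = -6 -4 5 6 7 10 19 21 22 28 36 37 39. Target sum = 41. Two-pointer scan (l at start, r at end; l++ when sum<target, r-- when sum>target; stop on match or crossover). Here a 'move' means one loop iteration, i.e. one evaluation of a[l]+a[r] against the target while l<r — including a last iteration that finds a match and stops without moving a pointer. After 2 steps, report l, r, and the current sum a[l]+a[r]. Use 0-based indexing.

l=2, r=12, sum=44

l=0 r=12: -6+39=33 <41, l++
l=1 r=12: -4+39=35 <41, l++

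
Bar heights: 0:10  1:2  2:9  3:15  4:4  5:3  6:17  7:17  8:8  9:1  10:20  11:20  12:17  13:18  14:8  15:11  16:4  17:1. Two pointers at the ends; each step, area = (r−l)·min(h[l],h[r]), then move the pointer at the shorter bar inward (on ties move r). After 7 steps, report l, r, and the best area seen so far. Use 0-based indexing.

l=3, r=13, best area=150

l=0 r=17: min(10,1)*17=17 best=17 *, r--
l=0 r=16: min(10,4)*16=64 best=64 *, r--
l=0 r=15: min(10,11)*15=150 best=150 *, l++
l=1 r=15: min(2,11)*14=28 best=150, l++
l=2 r=15: min(9,11)*13=117 best=150, l++
l=3 r=15: min(15,11)*12=132 best=150, r--
l=3 r=14: min(15,8)*11=88 best=150, r--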